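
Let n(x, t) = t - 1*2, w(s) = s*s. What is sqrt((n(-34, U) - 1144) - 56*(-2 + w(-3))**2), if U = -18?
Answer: 2*I*sqrt(977) ≈ 62.514*I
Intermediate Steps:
w(s) = s**2
n(x, t) = -2 + t (n(x, t) = t - 2 = -2 + t)
sqrt((n(-34, U) - 1144) - 56*(-2 + w(-3))**2) = sqrt(((-2 - 18) - 1144) - 56*(-2 + (-3)**2)**2) = sqrt((-20 - 1144) - 56*(-2 + 9)**2) = sqrt(-1164 - 56*7**2) = sqrt(-1164 - 56*49) = sqrt(-1164 - 2744) = sqrt(-3908) = 2*I*sqrt(977)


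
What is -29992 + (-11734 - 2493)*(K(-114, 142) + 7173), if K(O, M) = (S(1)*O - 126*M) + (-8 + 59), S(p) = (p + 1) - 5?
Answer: 146878010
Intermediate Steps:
S(p) = -4 + p (S(p) = (1 + p) - 5 = -4 + p)
K(O, M) = 51 - 126*M - 3*O (K(O, M) = ((-4 + 1)*O - 126*M) + (-8 + 59) = (-3*O - 126*M) + 51 = (-126*M - 3*O) + 51 = 51 - 126*M - 3*O)
-29992 + (-11734 - 2493)*(K(-114, 142) + 7173) = -29992 + (-11734 - 2493)*((51 - 126*142 - 3*(-114)) + 7173) = -29992 - 14227*((51 - 17892 + 342) + 7173) = -29992 - 14227*(-17499 + 7173) = -29992 - 14227*(-10326) = -29992 + 146908002 = 146878010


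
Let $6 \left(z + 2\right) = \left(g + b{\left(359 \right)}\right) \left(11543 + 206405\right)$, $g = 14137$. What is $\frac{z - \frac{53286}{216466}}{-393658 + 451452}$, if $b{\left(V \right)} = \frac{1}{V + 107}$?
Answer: $\frac{19425215083126931}{2186198691699} \approx 8885.4$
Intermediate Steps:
$b{\left(V \right)} = \frac{1}{107 + V}$
$z = \frac{358951800143}{699}$ ($z = -2 + \frac{\left(14137 + \frac{1}{107 + 359}\right) \left(11543 + 206405\right)}{6} = -2 + \frac{\left(14137 + \frac{1}{466}\right) 217948}{6} = -2 + \frac{\frac{6587843}{466} \cdot 217948}{6} = -2 + \frac{1}{6} \cdot \frac{717903603082}{233} = -2 + \frac{358951801541}{699} = \frac{358951800143}{699} \approx 5.1352 \cdot 10^{8}$)
$\frac{z - \frac{53286}{216466}}{-393658 + 451452} = \frac{\frac{358951800143}{699} - \frac{53286}{216466}}{-393658 + 451452} = \frac{\frac{358951800143}{699} - \frac{26643}{108233}}{57794} = \left(\frac{358951800143}{699} - \frac{26643}{108233}\right) \frac{1}{57794} = \frac{38850430166253862}{75654867} \cdot \frac{1}{57794} = \frac{19425215083126931}{2186198691699}$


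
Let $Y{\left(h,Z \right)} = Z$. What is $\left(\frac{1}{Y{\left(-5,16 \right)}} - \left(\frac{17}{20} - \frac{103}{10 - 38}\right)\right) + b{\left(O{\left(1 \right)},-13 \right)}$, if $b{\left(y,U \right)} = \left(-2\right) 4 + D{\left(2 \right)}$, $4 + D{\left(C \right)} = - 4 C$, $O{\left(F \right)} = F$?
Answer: $- \frac{13701}{560} \approx -24.466$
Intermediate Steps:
$D{\left(C \right)} = -4 - 4 C$
$b{\left(y,U \right)} = -20$ ($b{\left(y,U \right)} = \left(-2\right) 4 - 12 = -8 - 12 = -20$)
$\left(\frac{1}{Y{\left(-5,16 \right)}} - \left(\frac{17}{20} - \frac{103}{10 - 38}\right)\right) + b{\left(O{\left(1 \right)},-13 \right)} = \left(\frac{1}{16} - \left(\frac{17}{20} - \frac{103}{10 - 38}\right)\right) - 20 = \left(\frac{1}{16} - \left(17 \cdot \frac{1}{20} - \frac{103}{10 - 38}\right)\right) - 20 = \left(\frac{1}{16} - \left(\frac{17}{20} - \frac{103}{-28}\right)\right) - 20 = \left(\frac{1}{16} - \left(\frac{17}{20} - - \frac{103}{28}\right)\right) - 20 = \left(\frac{1}{16} - \left(\frac{17}{20} + \frac{103}{28}\right)\right) - 20 = \left(\frac{1}{16} - \frac{317}{70}\right) - 20 = - \frac{2501}{560} - 20 = - \frac{13701}{560}$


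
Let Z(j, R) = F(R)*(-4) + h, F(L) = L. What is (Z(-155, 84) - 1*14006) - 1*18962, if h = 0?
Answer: -33304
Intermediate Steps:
Z(j, R) = -4*R (Z(j, R) = R*(-4) + 0 = -4*R + 0 = -4*R)
(Z(-155, 84) - 1*14006) - 1*18962 = (-4*84 - 1*14006) - 1*18962 = (-336 - 14006) - 18962 = -14342 - 18962 = -33304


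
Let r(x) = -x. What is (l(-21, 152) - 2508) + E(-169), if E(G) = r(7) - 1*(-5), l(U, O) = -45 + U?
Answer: -2576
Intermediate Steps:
E(G) = -2 (E(G) = -1*7 - 1*(-5) = -7 + 5 = -2)
(l(-21, 152) - 2508) + E(-169) = ((-45 - 21) - 2508) - 2 = (-66 - 2508) - 2 = -2574 - 2 = -2576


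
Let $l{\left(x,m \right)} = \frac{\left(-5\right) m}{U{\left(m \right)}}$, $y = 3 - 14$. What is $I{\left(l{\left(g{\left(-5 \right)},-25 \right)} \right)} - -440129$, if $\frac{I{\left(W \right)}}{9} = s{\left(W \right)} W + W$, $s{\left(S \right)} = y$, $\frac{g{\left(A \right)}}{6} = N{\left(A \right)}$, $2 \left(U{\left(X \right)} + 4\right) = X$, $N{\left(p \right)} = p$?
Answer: $\frac{4848919}{11} \approx 4.4081 \cdot 10^{5}$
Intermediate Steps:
$U{\left(X \right)} = -4 + \frac{X}{2}$
$y = -11$ ($y = 3 - 14 = -11$)
$g{\left(A \right)} = 6 A$
$l{\left(x,m \right)} = - \frac{5 m}{-4 + \frac{m}{2}}$ ($l{\left(x,m \right)} = \frac{\left(-5\right) m}{-4 + \frac{m}{2}} = - \frac{5 m}{-4 + \frac{m}{2}}$)
$s{\left(S \right)} = -11$
$I{\left(W \right)} = - 90 W$ ($I{\left(W \right)} = 9 \left(- 11 W + W\right) = 9 \left(- 10 W\right) = - 90 W$)
$I{\left(l{\left(g{\left(-5 \right)},-25 \right)} \right)} - -440129 = - 90 \left(\left(-10\right) \left(-25\right) \frac{1}{-8 - 25}\right) - -440129 = - 90 \left(\left(-10\right) \left(-25\right) \frac{1}{-33}\right) + 440129 = - 90 \left(\left(-10\right) \left(-25\right) \left(- \frac{1}{33}\right)\right) + 440129 = \left(-90\right) \left(- \frac{250}{33}\right) + 440129 = \frac{7500}{11} + 440129 = \frac{4848919}{11}$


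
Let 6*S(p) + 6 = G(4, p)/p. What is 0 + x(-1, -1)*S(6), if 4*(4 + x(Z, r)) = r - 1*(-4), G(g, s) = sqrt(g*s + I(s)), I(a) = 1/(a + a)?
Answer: 13/4 - 221*sqrt(3)/864 ≈ 2.8070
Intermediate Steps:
I(a) = 1/(2*a)
G(g, s) = sqrt(1/(2*s) + g*s) (G(g, s) = sqrt(g*s + 1/(2*s)) = sqrt(1/(2*s) + g*s))
x(Z, r) = -3 + r/4 (x(Z, r) = -4 + (r - 1*(-4))/4 = -4 + (r + 4)/4 = -4 + (4 + r)/4 = -4 + (1 + r/4) = -3 + r/4)
S(p) = -1 + sqrt(2/p + 16*p)/(12*p) (S(p) = -1 + ((sqrt(2/p + 4*4*p)/2)/p)/6 = -1 + ((sqrt(2/p + 16*p)/2)/p)/6 = -1 + (sqrt(2/p + 16*p)/(2*p))/6 = -1 + sqrt(2/p + 16*p)/(12*p))
0 + x(-1, -1)*S(6) = 0 + (-3 + (1/4)*(-1))*((-1*6 + sqrt(2/6 + 16*6)/12)/6) = 0 + (-3 - 1/4)*((-6 + sqrt(2*(1/6) + 96)/12)/6) = 0 - 13*(-6 + sqrt(1/3 + 96)/12)/24 = 0 - 13*(-6 + sqrt(289/3)/12)/24 = 0 - 13*(-6 + (17*sqrt(3)/3)/12)/24 = 0 - 13*(-6 + 17*sqrt(3)/36)/24 = 0 - 13*(-1 + 17*sqrt(3)/216)/4 = 0 + (13/4 - 221*sqrt(3)/864) = 13/4 - 221*sqrt(3)/864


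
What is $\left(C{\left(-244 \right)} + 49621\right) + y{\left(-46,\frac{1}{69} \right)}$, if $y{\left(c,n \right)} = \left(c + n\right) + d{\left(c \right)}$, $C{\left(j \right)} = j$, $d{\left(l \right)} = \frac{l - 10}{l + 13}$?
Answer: $\frac{12481176}{253} \approx 49333.0$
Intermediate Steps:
$d{\left(l \right)} = \frac{-10 + l}{13 + l}$
$y{\left(c,n \right)} = c + n + \frac{-10 + c}{13 + c}$ ($y{\left(c,n \right)} = \left(c + n\right) + \frac{-10 + c}{13 + c} = c + n + \frac{-10 + c}{13 + c}$)
$\left(C{\left(-244 \right)} + 49621\right) + y{\left(-46,\frac{1}{69} \right)} = \left(-244 + 49621\right) + \frac{-10 - 46 + \left(13 - 46\right) \left(-46 + \frac{1}{69}\right)}{13 - 46} = 49377 + \frac{-10 - 46 - 33 \left(-46 + \frac{1}{69}\right)}{-33} = 49377 - \frac{-10 - 46 - - \frac{34903}{23}}{33} = 49377 - \frac{-10 - 46 + \frac{34903}{23}}{33} = 49377 - \frac{11205}{253} = \frac{12481176}{253}$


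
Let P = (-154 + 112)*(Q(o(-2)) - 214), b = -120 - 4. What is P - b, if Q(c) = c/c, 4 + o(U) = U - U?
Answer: 9070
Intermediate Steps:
o(U) = -4 (o(U) = -4 + (U - U) = -4 + 0 = -4)
Q(c) = 1
b = -124
P = 8946 (P = (-154 + 112)*(1 - 214) = -42*(-213) = 8946)
P - b = 8946 - 1*(-124) = 8946 + 124 = 9070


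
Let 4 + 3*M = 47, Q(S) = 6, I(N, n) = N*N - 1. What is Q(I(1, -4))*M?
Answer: 86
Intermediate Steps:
I(N, n) = -1 + N**2 (I(N, n) = N**2 - 1 = -1 + N**2)
M = 43/3 (M = -4/3 + (1/3)*47 = -4/3 + 47/3 = 43/3 ≈ 14.333)
Q(I(1, -4))*M = 6*(43/3) = 86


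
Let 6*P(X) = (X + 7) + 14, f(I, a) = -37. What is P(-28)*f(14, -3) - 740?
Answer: -4181/6 ≈ -696.83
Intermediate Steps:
P(X) = 7/2 + X/6 (P(X) = ((X + 7) + 14)/6 = ((7 + X) + 14)/6 = (21 + X)/6 = 7/2 + X/6)
P(-28)*f(14, -3) - 740 = (7/2 + (1/6)*(-28))*(-37) - 740 = (7/2 - 14/3)*(-37) - 740 = -7/6*(-37) - 740 = 259/6 - 740 = -4181/6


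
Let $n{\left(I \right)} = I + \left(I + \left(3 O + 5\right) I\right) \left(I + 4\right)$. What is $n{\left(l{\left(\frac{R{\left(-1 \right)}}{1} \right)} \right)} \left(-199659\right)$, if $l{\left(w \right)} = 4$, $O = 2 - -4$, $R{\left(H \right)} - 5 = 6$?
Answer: $-154136748$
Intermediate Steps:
$R{\left(H \right)} = 11$ ($R{\left(H \right)} = 5 + 6 = 11$)
$O = 6$ ($O = 2 + 4 = 6$)
$n{\left(I \right)} = I + 24 I \left(4 + I\right)$ ($n{\left(I \right)} = I + \left(I + \left(3 \cdot 6 + 5\right) I\right) \left(I + 4\right) = I + \left(I + \left(18 + 5\right) I\right) \left(4 + I\right) = I + \left(I + 23 I\right) \left(4 + I\right) = I + 24 I \left(4 + I\right)$)
$n{\left(l{\left(\frac{R{\left(-1 \right)}}{1} \right)} \right)} \left(-199659\right) = 4 \left(97 + 24 \cdot 4\right) \left(-199659\right) = 4 \left(97 + 96\right) \left(-199659\right) = 4 \cdot 193 \left(-199659\right) = 772 \left(-199659\right) = -154136748$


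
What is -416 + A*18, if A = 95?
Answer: 1294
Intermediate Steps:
-416 + A*18 = -416 + 95*18 = -416 + 1710 = 1294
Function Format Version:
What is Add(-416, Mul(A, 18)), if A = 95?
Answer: 1294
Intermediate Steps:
Add(-416, Mul(A, 18)) = Add(-416, Mul(95, 18)) = Add(-416, 1710) = 1294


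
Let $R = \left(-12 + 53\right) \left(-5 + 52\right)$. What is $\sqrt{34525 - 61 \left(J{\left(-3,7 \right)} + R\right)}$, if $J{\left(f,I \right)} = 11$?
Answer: $i \sqrt{83693} \approx 289.3 i$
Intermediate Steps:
$R = 1927$ ($R = 41 \cdot 47 = 1927$)
$\sqrt{34525 - 61 \left(J{\left(-3,7 \right)} + R\right)} = \sqrt{34525 - 61 \left(11 + 1927\right)} = \sqrt{34525 - 118218} = \sqrt{-83693} = i \sqrt{83693}$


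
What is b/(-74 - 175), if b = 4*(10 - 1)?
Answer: -12/83 ≈ -0.14458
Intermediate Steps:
b = 36 (b = 4*9 = 36)
b/(-74 - 175) = 36/(-74 - 175) = 36/(-249) = -1/249*36 = -12/83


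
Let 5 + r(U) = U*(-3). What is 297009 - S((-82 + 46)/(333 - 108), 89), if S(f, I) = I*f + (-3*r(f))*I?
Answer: 1479082/5 ≈ 2.9582e+5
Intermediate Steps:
r(U) = -5 - 3*U (r(U) = -5 + U*(-3) = -5 - 3*U)
S(f, I) = I*f + I*(15 + 9*f) (S(f, I) = I*f + (-3*(-5 - 3*f))*I = I*f + (15 + 9*f)*I = I*f + I*(15 + 9*f))
297009 - S((-82 + 46)/(333 - 108), 89) = 297009 - 5*89*(3 + 2*((-82 + 46)/(333 - 108))) = 297009 - 5*89*(3 + 2*(-36/225)) = 297009 - 5*89*(3 + 2*(-36*1/225)) = 297009 - 5*89*(3 + 2*(-4/25)) = 297009 - 5*89*(3 - 8/25) = 297009 - 5*89*67/25 = 297009 - 1*5963/5 = 297009 - 5963/5 = 1479082/5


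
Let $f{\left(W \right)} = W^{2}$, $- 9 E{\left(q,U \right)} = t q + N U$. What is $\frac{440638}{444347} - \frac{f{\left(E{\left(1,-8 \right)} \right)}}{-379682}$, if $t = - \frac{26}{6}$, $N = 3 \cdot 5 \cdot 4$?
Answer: $\frac{122901498563087}{122989996529766} \approx 0.99928$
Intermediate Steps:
$N = 60$ ($N = 15 \cdot 4 = 60$)
$t = - \frac{13}{3}$ ($t = \left(-26\right) \frac{1}{6} = - \frac{13}{3} \approx -4.3333$)
$E{\left(q,U \right)} = - \frac{20 U}{3} + \frac{13 q}{27}$ ($E{\left(q,U \right)} = - \frac{- \frac{13 q}{3} + 60 U}{9} = - \frac{60 U - \frac{13 q}{3}}{9} = - \frac{20 U}{3} + \frac{13 q}{27}$)
$\frac{440638}{444347} - \frac{f{\left(E{\left(1,-8 \right)} \right)}}{-379682} = \frac{440638}{444347} - \frac{\left(\left(- \frac{20}{3}\right) \left(-8\right) + \frac{13}{27} \cdot 1\right)^{2}}{-379682} = 440638 \cdot \frac{1}{444347} - \left(\frac{160}{3} + \frac{13}{27}\right)^{2} \left(- \frac{1}{379682}\right) = \frac{440638}{444347} - \left(\frac{1453}{27}\right)^{2} \left(- \frac{1}{379682}\right) = \frac{440638}{444347} - \frac{2111209}{729} \left(- \frac{1}{379682}\right) = \frac{440638}{444347} - - \frac{2111209}{276788178} = \frac{440638}{444347} + \frac{2111209}{276788178} = \frac{122901498563087}{122989996529766}$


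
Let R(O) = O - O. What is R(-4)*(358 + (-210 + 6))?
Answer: 0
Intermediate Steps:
R(O) = 0
R(-4)*(358 + (-210 + 6)) = 0*(358 + (-210 + 6)) = 0*(358 - 204) = 0*154 = 0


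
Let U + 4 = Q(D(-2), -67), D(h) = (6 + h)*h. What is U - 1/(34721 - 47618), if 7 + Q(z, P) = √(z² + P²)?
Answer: -141866/12897 + √4553 ≈ 56.476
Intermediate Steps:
D(h) = h*(6 + h)
Q(z, P) = -7 + √(P² + z²) (Q(z, P) = -7 + √(z² + P²) = -7 + √(P² + z²))
U = -11 + √4553 (U = -4 + (-7 + √((-67)² + (-2*(6 - 2))²)) = -4 + (-7 + √(4489 + (-2*4)²)) = -4 + (-7 + √(4489 + (-8)²)) = -4 + (-7 + √(4489 + 64)) = -4 + (-7 + √4553) = -11 + √4553 ≈ 56.476)
U - 1/(34721 - 47618) = (-11 + √4553) - 1/(34721 - 47618) = (-11 + √4553) - 1/(-12897) = (-11 + √4553) - 1*(-1/12897) = (-11 + √4553) + 1/12897 = -141866/12897 + √4553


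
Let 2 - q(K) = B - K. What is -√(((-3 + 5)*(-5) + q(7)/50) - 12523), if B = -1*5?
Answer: -I*√313318/5 ≈ -111.95*I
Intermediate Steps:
B = -5
q(K) = 7 + K (q(K) = 2 - (-5 - K) = 2 + (5 + K) = 7 + K)
-√(((-3 + 5)*(-5) + q(7)/50) - 12523) = -√(((-3 + 5)*(-5) + (7 + 7)/50) - 12523) = -√((2*(-5) + (1/50)*14) - 12523) = -√((-10 + 7/25) - 12523) = -√(-243/25 - 12523) = -√(-313318/25) = -I*√313318/5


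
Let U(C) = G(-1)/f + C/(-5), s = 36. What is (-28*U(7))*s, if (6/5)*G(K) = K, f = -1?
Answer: 2856/5 ≈ 571.20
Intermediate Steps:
G(K) = 5*K/6
U(C) = ⅚ - C/5 (U(C) = ((⅚)*(-1))/(-1) + C/(-5) = -⅚*(-1) + C*(-⅕) = ⅚ - C/5)
(-28*U(7))*s = -28*(⅚ - ⅕*7)*36 = -28*(⅚ - 7/5)*36 = -28*(-17/30)*36 = (238/15)*36 = 2856/5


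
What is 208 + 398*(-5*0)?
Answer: 208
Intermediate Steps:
208 + 398*(-5*0) = 208 + 398*0 = 208 + 0 = 208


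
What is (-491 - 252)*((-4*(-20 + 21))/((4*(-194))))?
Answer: -743/194 ≈ -3.8299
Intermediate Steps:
(-491 - 252)*((-4*(-20 + 21))/((4*(-194)))) = -743*(-4*1)/(-776) = -(-2972)*(-1)/776 = -743*1/194 = -743/194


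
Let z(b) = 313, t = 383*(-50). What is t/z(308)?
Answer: -19150/313 ≈ -61.182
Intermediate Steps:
t = -19150
t/z(308) = -19150/313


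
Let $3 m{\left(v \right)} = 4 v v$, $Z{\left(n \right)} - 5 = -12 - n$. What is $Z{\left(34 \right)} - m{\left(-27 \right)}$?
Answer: $-1013$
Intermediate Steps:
$Z{\left(n \right)} = -7 - n$ ($Z{\left(n \right)} = 5 - \left(12 + n\right) = -7 - n$)
$m{\left(v \right)} = \frac{4 v^{2}}{3}$ ($m{\left(v \right)} = \frac{4 v v}{3} = \frac{4 v^{2}}{3}$)
$Z{\left(34 \right)} - m{\left(-27 \right)} = \left(-7 - 34\right) - \frac{4 \left(-27\right)^{2}}{3} = \left(-7 - 34\right) - \frac{4}{3} \cdot 729 = -41 - 972 = -1013$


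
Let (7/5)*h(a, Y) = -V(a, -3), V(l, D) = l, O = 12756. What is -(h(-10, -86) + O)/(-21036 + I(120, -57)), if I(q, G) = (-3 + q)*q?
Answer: 4061/2226 ≈ 1.8243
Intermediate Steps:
I(q, G) = q*(-3 + q)
h(a, Y) = -5*a/7 (h(a, Y) = 5*(-a)/7 = -5*a/7)
-(h(-10, -86) + O)/(-21036 + I(120, -57)) = -(-5/7*(-10) + 12756)/(-21036 + 120*(-3 + 120)) = -(50/7 + 12756)/(-21036 + 120*117) = -89342/(7*(-21036 + 14040)) = -89342/(7*(-6996)) = -89342*(-1)/(7*6996) = -1*(-4061/2226) = 4061/2226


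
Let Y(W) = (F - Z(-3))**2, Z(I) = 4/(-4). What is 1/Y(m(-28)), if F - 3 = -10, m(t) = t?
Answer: 1/36 ≈ 0.027778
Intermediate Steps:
F = -7 (F = 3 - 10 = -7)
Z(I) = -1 (Z(I) = 4*(-1/4) = -1)
Y(W) = 36 (Y(W) = (-7 - 1*(-1))**2 = (-7 + 1)**2 = (-6)**2 = 36)
1/Y(m(-28)) = 1/36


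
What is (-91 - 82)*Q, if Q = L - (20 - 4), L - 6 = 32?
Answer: -3806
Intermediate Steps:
L = 38 (L = 6 + 32 = 38)
Q = 22 (Q = 38 - (20 - 4) = 38 - 1*16 = 38 - 16 = 22)
(-91 - 82)*Q = (-91 - 82)*22 = -173*22 = -3806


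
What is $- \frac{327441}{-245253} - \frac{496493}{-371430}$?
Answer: $\frac{81129269453}{30364773930} \approx 2.6718$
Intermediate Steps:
$- \frac{327441}{-245253} - \frac{496493}{-371430} = \left(-327441\right) \left(- \frac{1}{245253}\right) - - \frac{496493}{371430} = \frac{109147}{81751} + \frac{496493}{371430} = \frac{81129269453}{30364773930}$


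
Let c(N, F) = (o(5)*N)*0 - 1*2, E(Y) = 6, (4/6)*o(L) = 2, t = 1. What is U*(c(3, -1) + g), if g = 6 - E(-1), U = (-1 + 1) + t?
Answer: -2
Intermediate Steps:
o(L) = 3 (o(L) = (3/2)*2 = 3)
c(N, F) = -2 (c(N, F) = (3*N)*0 - 1*2 = 0 - 2 = -2)
U = 1 (U = (-1 + 1) + 1 = 0 + 1 = 1)
g = 0 (g = 6 - 1*6 = 6 - 6 = 0)
U*(c(3, -1) + g) = 1*(-2 + 0) = 1*(-2) = -2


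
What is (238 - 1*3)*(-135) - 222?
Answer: -31947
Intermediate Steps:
(238 - 1*3)*(-135) - 222 = (238 - 3)*(-135) - 222 = 235*(-135) - 222 = -31725 - 222 = -31947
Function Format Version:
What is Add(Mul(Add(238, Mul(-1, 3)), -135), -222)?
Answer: -31947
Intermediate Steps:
Add(Mul(Add(238, Mul(-1, 3)), -135), -222) = Add(Mul(Add(238, -3), -135), -222) = Add(Mul(235, -135), -222) = Add(-31725, -222) = -31947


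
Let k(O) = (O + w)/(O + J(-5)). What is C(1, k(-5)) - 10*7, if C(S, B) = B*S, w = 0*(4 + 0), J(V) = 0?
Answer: -69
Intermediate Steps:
w = 0 (w = 0*4 = 0)
k(O) = 1 (k(O) = (O + 0)/(O + 0) = O/O = 1)
C(1, k(-5)) - 10*7 = 1*1 - 10*7 = 1 - 70 = -69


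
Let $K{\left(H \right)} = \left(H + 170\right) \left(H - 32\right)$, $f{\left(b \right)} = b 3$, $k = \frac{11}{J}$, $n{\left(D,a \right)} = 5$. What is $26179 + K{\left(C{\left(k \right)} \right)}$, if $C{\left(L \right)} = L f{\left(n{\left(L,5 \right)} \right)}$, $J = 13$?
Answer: $\frac{3828126}{169} \approx 22652.0$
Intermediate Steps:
$k = \frac{11}{13} \approx 0.84615$
$f{\left(b \right)} = 3 b$
$C{\left(L \right)} = 15 L$ ($C{\left(L \right)} = L 3 \cdot 5 = L 15 = 15 L$)
$K{\left(H \right)} = \left(-32 + H\right) \left(170 + H\right)$ ($K{\left(H \right)} = \left(170 + H\right) \left(-32 + H\right) = \left(-32 + H\right) \left(170 + H\right)$)
$26179 + K{\left(C{\left(k \right)} \right)} = 26179 + \left(-5440 + \left(15 \cdot \frac{11}{13}\right)^{2} + 138 \cdot 15 \cdot \frac{11}{13}\right) = 26179 + \left(-5440 + \left(\frac{165}{13}\right)^{2} + 138 \cdot \frac{165}{13}\right) = 26179 + \left(-5440 + \frac{27225}{169} + \frac{22770}{13}\right) = 26179 - \frac{596125}{169} = \frac{3828126}{169}$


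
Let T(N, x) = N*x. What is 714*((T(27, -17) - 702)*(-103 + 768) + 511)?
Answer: -550889556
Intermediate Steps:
714*((T(27, -17) - 702)*(-103 + 768) + 511) = 714*((27*(-17) - 702)*(-103 + 768) + 511) = 714*((-459 - 702)*665 + 511) = 714*(-1161*665 + 511) = 714*(-772065 + 511) = 714*(-771554) = -550889556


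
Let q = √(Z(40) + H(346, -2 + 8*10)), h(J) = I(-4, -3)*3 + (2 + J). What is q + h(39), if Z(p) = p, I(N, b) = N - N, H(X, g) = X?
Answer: 41 + √386 ≈ 60.647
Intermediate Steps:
I(N, b) = 0
h(J) = 2 + J (h(J) = 0*3 + (2 + J) = 0 + (2 + J) = 2 + J)
q = √386 (q = √(40 + 346) = √386 ≈ 19.647)
q + h(39) = √386 + (2 + 39) = √386 + 41 = 41 + √386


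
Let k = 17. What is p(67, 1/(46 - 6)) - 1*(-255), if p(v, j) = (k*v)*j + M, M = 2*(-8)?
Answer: 10699/40 ≈ 267.48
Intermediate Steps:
M = -16
p(v, j) = -16 + 17*j*v (p(v, j) = (17*v)*j - 16 = 17*j*v - 16 = -16 + 17*j*v)
p(67, 1/(46 - 6)) - 1*(-255) = (-16 + 17*67/(46 - 6)) - 1*(-255) = (-16 + 17*67/40) + 255 = (-16 + 17*(1/40)*67) + 255 = (-16 + 1139/40) + 255 = 499/40 + 255 = 10699/40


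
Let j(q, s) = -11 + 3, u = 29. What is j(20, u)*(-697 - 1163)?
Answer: 14880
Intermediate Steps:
j(q, s) = -8
j(20, u)*(-697 - 1163) = -8*(-697 - 1163) = -8*(-1860) = 14880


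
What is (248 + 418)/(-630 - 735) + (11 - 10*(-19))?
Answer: 91233/455 ≈ 200.51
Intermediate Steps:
(248 + 418)/(-630 - 735) + (11 - 10*(-19)) = 666/(-1365) + (11 + 190) = 666*(-1/1365) + 201 = -222/455 + 201 = 91233/455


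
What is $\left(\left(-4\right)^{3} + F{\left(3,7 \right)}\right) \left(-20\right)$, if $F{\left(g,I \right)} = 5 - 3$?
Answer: $1240$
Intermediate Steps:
$F{\left(g,I \right)} = 2$ ($F{\left(g,I \right)} = 5 - 3 = 2$)
$\left(\left(-4\right)^{3} + F{\left(3,7 \right)}\right) \left(-20\right) = \left(\left(-4\right)^{3} + 2\right) \left(-20\right) = \left(-64 + 2\right) \left(-20\right) = \left(-62\right) \left(-20\right) = 1240$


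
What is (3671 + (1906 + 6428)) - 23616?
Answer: -11611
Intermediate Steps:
(3671 + (1906 + 6428)) - 23616 = (3671 + 8334) - 23616 = 12005 - 23616 = -11611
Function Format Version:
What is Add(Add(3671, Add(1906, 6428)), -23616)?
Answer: -11611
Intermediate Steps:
Add(Add(3671, Add(1906, 6428)), -23616) = Add(Add(3671, 8334), -23616) = Add(12005, -23616) = -11611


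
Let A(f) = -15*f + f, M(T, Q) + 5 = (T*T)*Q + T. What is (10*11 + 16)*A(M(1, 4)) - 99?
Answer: -99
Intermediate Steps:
M(T, Q) = -5 + T + Q*T² (M(T, Q) = -5 + ((T*T)*Q + T) = -5 + (T²*Q + T) = -5 + (Q*T² + T) = -5 + (T + Q*T²) = -5 + T + Q*T²)
A(f) = -14*f
(10*11 + 16)*A(M(1, 4)) - 99 = (10*11 + 16)*(-14*(-5 + 1 + 4*1²)) - 99 = (110 + 16)*(-14*(-5 + 1 + 4*1)) - 99 = 126*(-14*(-5 + 1 + 4)) - 99 = 126*(-14*0) - 99 = 126*0 - 99 = 0 - 99 = -99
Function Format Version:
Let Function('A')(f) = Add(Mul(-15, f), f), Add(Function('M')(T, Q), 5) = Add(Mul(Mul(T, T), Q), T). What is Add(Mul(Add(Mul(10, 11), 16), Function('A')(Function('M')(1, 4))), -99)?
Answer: -99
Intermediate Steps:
Function('M')(T, Q) = Add(-5, T, Mul(Q, Pow(T, 2))) (Function('M')(T, Q) = Add(-5, Add(Mul(Mul(T, T), Q), T)) = Add(-5, Add(Mul(Pow(T, 2), Q), T)) = Add(-5, Add(Mul(Q, Pow(T, 2)), T)) = Add(-5, Add(T, Mul(Q, Pow(T, 2)))) = Add(-5, T, Mul(Q, Pow(T, 2))))
Function('A')(f) = Mul(-14, f)
Add(Mul(Add(Mul(10, 11), 16), Function('A')(Function('M')(1, 4))), -99) = Add(Mul(Add(Mul(10, 11), 16), Mul(-14, Add(-5, 1, Mul(4, Pow(1, 2))))), -99) = Add(Mul(Add(110, 16), Mul(-14, Add(-5, 1, Mul(4, 1)))), -99) = Add(Mul(126, Mul(-14, Add(-5, 1, 4))), -99) = Add(Mul(126, Mul(-14, 0)), -99) = Add(Mul(126, 0), -99) = Add(0, -99) = -99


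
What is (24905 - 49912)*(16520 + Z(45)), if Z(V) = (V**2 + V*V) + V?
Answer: -515519305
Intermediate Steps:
Z(V) = V + 2*V**2 (Z(V) = (V**2 + V**2) + V = 2*V**2 + V = V + 2*V**2)
(24905 - 49912)*(16520 + Z(45)) = (24905 - 49912)*(16520 + 45*(1 + 2*45)) = -25007*(16520 + 45*(1 + 90)) = -25007*(16520 + 45*91) = -25007*(16520 + 4095) = -25007*20615 = -515519305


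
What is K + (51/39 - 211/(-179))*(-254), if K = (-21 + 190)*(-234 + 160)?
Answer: -30571106/2327 ≈ -13138.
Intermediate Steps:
K = -12506 (K = 169*(-74) = -12506)
K + (51/39 - 211/(-179))*(-254) = -12506 + (51/39 - 211/(-179))*(-254) = -12506 + (51*(1/39) - 211*(-1/179))*(-254) = -12506 + (17/13 + 211/179)*(-254) = -12506 + (5786/2327)*(-254) = -12506 - 1469644/2327 = -30571106/2327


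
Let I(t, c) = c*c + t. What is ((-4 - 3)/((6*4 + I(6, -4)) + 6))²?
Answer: 49/2704 ≈ 0.018121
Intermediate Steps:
I(t, c) = t + c² (I(t, c) = c² + t = t + c²)
((-4 - 3)/((6*4 + I(6, -4)) + 6))² = ((-4 - 3)/((6*4 + (6 + (-4)²)) + 6))² = (-7/((24 + (6 + 16)) + 6))² = (-7/((24 + 22) + 6))² = (-7/(46 + 6))² = (-7/52)² = 49/2704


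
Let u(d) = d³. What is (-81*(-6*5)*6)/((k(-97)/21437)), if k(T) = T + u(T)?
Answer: -322218/941 ≈ -342.42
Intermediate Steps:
k(T) = T + T³
(-81*(-6*5)*6)/((k(-97)/21437)) = (-81*(-6*5)*6)/(((-97 + (-97)³)/21437)) = (-(-2430)*6)/(((-97 - 912673)*(1/21437))) = (-81*(-180))/((-912770*1/21437)) = 14580/(-9410/221) = 14580*(-221/9410) = -322218/941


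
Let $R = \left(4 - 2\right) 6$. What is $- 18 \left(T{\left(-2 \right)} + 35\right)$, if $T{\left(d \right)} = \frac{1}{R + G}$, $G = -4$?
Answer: $- \frac{2529}{4} \approx -632.25$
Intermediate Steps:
$R = 12$ ($R = 2 \cdot 6 = 12$)
$T{\left(d \right)} = \frac{1}{8}$ ($T{\left(d \right)} = \frac{1}{12 - 4} = \frac{1}{8}$)
$- 18 \left(T{\left(-2 \right)} + 35\right) = - 18 \left(\frac{1}{8} + 35\right) = \left(-18\right) \frac{281}{8} = - \frac{2529}{4}$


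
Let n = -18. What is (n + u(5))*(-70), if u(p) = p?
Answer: 910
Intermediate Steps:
(n + u(5))*(-70) = (-18 + 5)*(-70) = -13*(-70) = 910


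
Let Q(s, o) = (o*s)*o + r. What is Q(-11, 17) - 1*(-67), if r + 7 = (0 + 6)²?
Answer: -3083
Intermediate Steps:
r = 29 (r = -7 + (0 + 6)² = -7 + 6² = -7 + 36 = 29)
Q(s, o) = 29 + s*o² (Q(s, o) = (o*s)*o + 29 = s*o² + 29 = 29 + s*o²)
Q(-11, 17) - 1*(-67) = (29 - 11*17²) - 1*(-67) = (29 - 11*289) + 67 = (29 - 3179) + 67 = -3150 + 67 = -3083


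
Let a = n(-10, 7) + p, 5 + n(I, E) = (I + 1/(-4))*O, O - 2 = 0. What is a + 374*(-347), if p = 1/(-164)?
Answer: -21287775/164 ≈ -1.2980e+5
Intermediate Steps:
O = 2 (O = 2 + 0 = 2)
n(I, E) = -11/2 + 2*I (n(I, E) = -5 + (I + 1/(-4))*2 = -5 + (I - ¼)*2 = -5 + (-¼ + I)*2 = -5 + (-½ + 2*I) = -11/2 + 2*I)
p = -1/164 ≈ -0.0060976
a = -4183/164 (a = (-11/2 + 2*(-10)) - 1/164 = (-11/2 - 20) - 1/164 = -51/2 - 1/164 = -4183/164 ≈ -25.506)
a + 374*(-347) = -4183/164 + 374*(-347) = -4183/164 - 129778 = -21287775/164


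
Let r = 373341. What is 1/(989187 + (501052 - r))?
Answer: 1/1116898 ≈ 8.9534e-7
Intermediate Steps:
1/(989187 + (501052 - r)) = 1/(989187 + (501052 - 1*373341)) = 1/(989187 + (501052 - 373341)) = 1/(989187 + 127711) = 1/1116898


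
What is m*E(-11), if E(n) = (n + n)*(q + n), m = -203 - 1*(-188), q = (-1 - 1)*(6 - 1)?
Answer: -6930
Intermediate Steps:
q = -10 (q = -2*5 = -10)
m = -15 (m = -203 + 188 = -15)
E(n) = 2*n*(-10 + n) (E(n) = (n + n)*(-10 + n) = (2*n)*(-10 + n) = 2*n*(-10 + n))
m*E(-11) = -30*(-11)*(-10 - 11) = -30*(-11)*(-21) = -15*462 = -6930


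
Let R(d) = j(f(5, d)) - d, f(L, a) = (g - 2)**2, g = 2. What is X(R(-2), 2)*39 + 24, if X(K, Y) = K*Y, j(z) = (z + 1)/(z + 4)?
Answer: 399/2 ≈ 199.50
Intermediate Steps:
f(L, a) = 0 (f(L, a) = (2 - 2)**2 = 0**2 = 0)
j(z) = (1 + z)/(4 + z)
R(d) = 1/4 - d (R(d) = (1 + 0)/(4 + 0) - d = 1/4 - d)
X(R(-2), 2)*39 + 24 = ((1/4 - 1*(-2))*2)*39 + 24 = ((1/4 + 2)*2)*39 + 24 = ((9/4)*2)*39 + 24 = (9/2)*39 + 24 = 351/2 + 24 = 399/2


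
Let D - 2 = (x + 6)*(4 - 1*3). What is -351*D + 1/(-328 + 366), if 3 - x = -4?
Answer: -200069/38 ≈ -5265.0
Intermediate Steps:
x = 7 (x = 3 - 1*(-4) = 3 + 4 = 7)
D = 15 (D = 2 + (7 + 6)*(4 - 1*3) = 2 + 13*(4 - 3) = 2 + 13*1 = 2 + 13 = 15)
-351*D + 1/(-328 + 366) = -351*15 + 1/(-328 + 366) = -5265 + 1/38 = -200069/38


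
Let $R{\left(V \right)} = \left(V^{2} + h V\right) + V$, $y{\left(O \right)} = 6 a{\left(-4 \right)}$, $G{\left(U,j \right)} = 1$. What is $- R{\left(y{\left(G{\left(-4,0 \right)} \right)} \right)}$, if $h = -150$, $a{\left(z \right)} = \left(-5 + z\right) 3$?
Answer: $-50382$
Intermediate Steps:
$a{\left(z \right)} = -15 + 3 z$
$y{\left(O \right)} = -162$ ($y{\left(O \right)} = 6 \left(-15 + 3 \left(-4\right)\right) = 6 \left(-15 - 12\right) = 6 \left(-27\right) = -162$)
$R{\left(V \right)} = V^{2} - 149 V$ ($R{\left(V \right)} = \left(V^{2} - 150 V\right) + V = V^{2} - 149 V$)
$- R{\left(y{\left(G{\left(-4,0 \right)} \right)} \right)} = - \left(-162\right) \left(-149 - 162\right) = - \left(-162\right) \left(-311\right) = \left(-1\right) 50382 = -50382$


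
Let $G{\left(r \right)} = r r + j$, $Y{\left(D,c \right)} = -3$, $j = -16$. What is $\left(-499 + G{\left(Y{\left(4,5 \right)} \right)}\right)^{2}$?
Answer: $256036$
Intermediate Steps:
$G{\left(r \right)} = -16 + r^{2}$ ($G{\left(r \right)} = r r - 16 = r^{2} - 16 = -16 + r^{2}$)
$\left(-499 + G{\left(Y{\left(4,5 \right)} \right)}\right)^{2} = \left(-499 - \left(16 - \left(-3\right)^{2}\right)\right)^{2} = \left(-499 + \left(-16 + 9\right)\right)^{2} = \left(-499 - 7\right)^{2} = \left(-506\right)^{2} = 256036$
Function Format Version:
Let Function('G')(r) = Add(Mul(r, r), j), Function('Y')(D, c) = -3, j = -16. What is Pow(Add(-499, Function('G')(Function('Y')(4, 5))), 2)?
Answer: 256036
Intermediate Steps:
Function('G')(r) = Add(-16, Pow(r, 2)) (Function('G')(r) = Add(Mul(r, r), -16) = Add(Pow(r, 2), -16) = Add(-16, Pow(r, 2)))
Pow(Add(-499, Function('G')(Function('Y')(4, 5))), 2) = Pow(Add(-499, Add(-16, Pow(-3, 2))), 2) = Pow(Add(-499, Add(-16, 9)), 2) = Pow(Add(-499, -7), 2) = Pow(-506, 2) = 256036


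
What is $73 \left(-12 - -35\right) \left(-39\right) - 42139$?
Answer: $-107620$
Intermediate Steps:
$73 \left(-12 - -35\right) \left(-39\right) - 42139 = 73 \left(-12 + 35\right) \left(-39\right) - 42139 = 73 \cdot 23 \left(-39\right) - 42139 = 1679 \left(-39\right) - 42139 = -65481 - 42139 = -107620$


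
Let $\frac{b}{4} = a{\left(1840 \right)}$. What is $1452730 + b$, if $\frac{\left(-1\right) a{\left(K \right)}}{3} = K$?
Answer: $1430650$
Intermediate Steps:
$a{\left(K \right)} = - 3 K$
$b = -22080$ ($b = 4 \left(\left(-3\right) 1840\right) = 4 \left(-5520\right) = -22080$)
$1452730 + b = 1452730 - 22080 = 1430650$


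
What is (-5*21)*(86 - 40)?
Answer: -4830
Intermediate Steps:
(-5*21)*(86 - 40) = -105*46 = -4830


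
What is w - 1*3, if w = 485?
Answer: 482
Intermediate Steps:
w - 1*3 = 485 - 1*3 = 485 - 3 = 482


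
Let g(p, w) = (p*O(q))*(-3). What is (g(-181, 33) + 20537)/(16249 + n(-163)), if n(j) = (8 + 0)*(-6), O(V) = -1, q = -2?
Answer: 19994/16201 ≈ 1.2341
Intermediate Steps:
n(j) = -48 (n(j) = 8*(-6) = -48)
g(p, w) = 3*p (g(p, w) = (p*(-1))*(-3) = -p*(-3) = 3*p)
(g(-181, 33) + 20537)/(16249 + n(-163)) = (3*(-181) + 20537)/(16249 - 48) = (-543 + 20537)/16201 = 19994*(1/16201) = 19994/16201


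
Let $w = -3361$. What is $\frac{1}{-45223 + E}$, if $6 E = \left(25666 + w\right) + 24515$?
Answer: $- \frac{3}{112259} \approx -2.6724 \cdot 10^{-5}$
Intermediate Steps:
$E = \frac{23410}{3}$ ($E = \frac{\left(25666 - 3361\right) + 24515}{6} = \frac{22305 + 24515}{6} = \frac{1}{6} \cdot 46820 = \frac{23410}{3} \approx 7803.3$)
$\frac{1}{-45223 + E} = \frac{1}{-45223 + \frac{23410}{3}} = \frac{1}{- \frac{112259}{3}} = - \frac{3}{112259}$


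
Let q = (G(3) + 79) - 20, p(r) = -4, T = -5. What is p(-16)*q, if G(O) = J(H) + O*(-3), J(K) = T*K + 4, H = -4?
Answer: -296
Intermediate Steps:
J(K) = 4 - 5*K (J(K) = -5*K + 4 = 4 - 5*K)
G(O) = 24 - 3*O (G(O) = (4 - 5*(-4)) + O*(-3) = (4 + 20) - 3*O = 24 - 3*O)
q = 74 (q = ((24 - 3*3) + 79) - 20 = ((24 - 9) + 79) - 20 = (15 + 79) - 20 = 94 - 20 = 74)
p(-16)*q = -4*74 = -296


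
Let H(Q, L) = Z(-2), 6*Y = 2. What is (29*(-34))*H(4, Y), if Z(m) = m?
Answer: 1972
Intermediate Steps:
Y = ⅓ (Y = (⅙)*2 = ⅓ ≈ 0.33333)
H(Q, L) = -2
(29*(-34))*H(4, Y) = (29*(-34))*(-2) = -986*(-2) = 1972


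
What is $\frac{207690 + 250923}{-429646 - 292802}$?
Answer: $- \frac{50957}{80272} \approx -0.6348$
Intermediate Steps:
$\frac{207690 + 250923}{-429646 - 292802} = \frac{458613}{-722448} = 458613 \left(- \frac{1}{722448}\right) = - \frac{50957}{80272}$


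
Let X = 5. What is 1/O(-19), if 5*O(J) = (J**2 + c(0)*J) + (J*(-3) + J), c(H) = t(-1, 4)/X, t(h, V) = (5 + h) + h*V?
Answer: 5/399 ≈ 0.012531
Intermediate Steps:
t(h, V) = 5 + h + V*h (t(h, V) = (5 + h) + V*h = 5 + h + V*h)
c(H) = 0 (c(H) = (5 - 1 + 4*(-1))/5 = (5 - 1 - 4)*(1/5) = 0*(1/5) = 0)
O(J) = -2*J/5 + J**2/5 (O(J) = ((J**2 + 0*J) + (J*(-3) + J))/5 = ((J**2 + 0) + (-3*J + J))/5 = (J**2 - 2*J)/5 = -2*J/5 + J**2/5)
1/O(-19) = 1/((1/5)*(-19)*(-2 - 19)) = 1/((1/5)*(-19)*(-21)) = 1/(399/5) = 5/399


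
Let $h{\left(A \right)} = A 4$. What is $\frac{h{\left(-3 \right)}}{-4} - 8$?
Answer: $-5$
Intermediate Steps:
$h{\left(A \right)} = 4 A$
$\frac{h{\left(-3 \right)}}{-4} - 8 = \frac{4 \left(-3\right)}{-4} - 8 = \left(-12\right) \left(- \frac{1}{4}\right) - 8 = 3 - 8 = -5$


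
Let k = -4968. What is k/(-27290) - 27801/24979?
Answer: -317296809/340838455 ≈ -0.93093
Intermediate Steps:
k/(-27290) - 27801/24979 = -4968/(-27290) - 27801/24979 = -4968*(-1/27290) - 27801*1/24979 = 2484/13645 - 27801/24979 = -317296809/340838455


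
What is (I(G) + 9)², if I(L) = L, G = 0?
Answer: 81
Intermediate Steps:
(I(G) + 9)² = (0 + 9)² = 9² = 81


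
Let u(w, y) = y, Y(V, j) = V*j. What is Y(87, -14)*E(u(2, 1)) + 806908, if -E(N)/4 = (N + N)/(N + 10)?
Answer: 8885732/11 ≈ 8.0779e+5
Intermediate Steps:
E(N) = -8*N/(10 + N) (E(N) = -4*(N + N)/(N + 10) = -4*2*N/(10 + N) = -8*N/(10 + N))
Y(87, -14)*E(u(2, 1)) + 806908 = (87*(-14))*(-8*1/(10 + 1)) + 806908 = -(-9744)/11 + 806908 = -1218*(-8/11) + 806908 = 9744/11 + 806908 = 8885732/11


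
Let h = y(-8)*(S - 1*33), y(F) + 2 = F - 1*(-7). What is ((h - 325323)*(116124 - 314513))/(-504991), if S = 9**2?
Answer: -64569072663/504991 ≈ -1.2786e+5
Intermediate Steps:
y(F) = 5 + F (y(F) = -2 + (F - 1*(-7)) = -2 + (F + 7) = -2 + (7 + F) = 5 + F)
S = 81
h = -144 (h = (5 - 8)*(81 - 1*33) = -3*(81 - 33) = -3*48 = -144)
((h - 325323)*(116124 - 314513))/(-504991) = ((-144 - 325323)*(116124 - 314513))/(-504991) = -325467*(-198389)*(-1/504991) = 64569072663*(-1/504991) = -64569072663/504991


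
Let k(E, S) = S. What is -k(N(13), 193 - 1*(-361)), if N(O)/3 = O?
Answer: -554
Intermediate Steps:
N(O) = 3*O
-k(N(13), 193 - 1*(-361)) = -(193 - 1*(-361)) = -(193 + 361) = -1*554 = -554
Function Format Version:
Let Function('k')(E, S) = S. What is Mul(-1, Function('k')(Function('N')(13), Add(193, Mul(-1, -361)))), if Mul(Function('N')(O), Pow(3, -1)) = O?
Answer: -554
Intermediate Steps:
Function('N')(O) = Mul(3, O)
Mul(-1, Function('k')(Function('N')(13), Add(193, Mul(-1, -361)))) = Mul(-1, Add(193, Mul(-1, -361))) = Mul(-1, Add(193, 361)) = Mul(-1, 554) = -554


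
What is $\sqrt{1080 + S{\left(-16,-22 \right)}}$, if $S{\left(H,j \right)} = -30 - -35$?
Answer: $\sqrt{1085} \approx 32.939$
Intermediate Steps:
$S{\left(H,j \right)} = 5$ ($S{\left(H,j \right)} = -30 + 35 = 5$)
$\sqrt{1080 + S{\left(-16,-22 \right)}} = \sqrt{1080 + 5} = \sqrt{1085}$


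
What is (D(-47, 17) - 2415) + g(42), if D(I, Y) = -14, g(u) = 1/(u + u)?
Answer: -204035/84 ≈ -2429.0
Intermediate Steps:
g(u) = 1/(2*u)
(D(-47, 17) - 2415) + g(42) = (-14 - 2415) + (½)/42 = -2429 + (½)*(1/42) = -2429 + 1/84 = -204035/84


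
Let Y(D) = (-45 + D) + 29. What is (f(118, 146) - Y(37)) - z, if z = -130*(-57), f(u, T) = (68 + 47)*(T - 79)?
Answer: 274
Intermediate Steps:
f(u, T) = -9085 + 115*T (f(u, T) = 115*(-79 + T) = -9085 + 115*T)
Y(D) = -16 + D
z = 7410
(f(118, 146) - Y(37)) - z = ((-9085 + 115*146) - (-16 + 37)) - 1*7410 = ((-9085 + 16790) - 1*21) - 7410 = (7705 - 21) - 7410 = 7684 - 7410 = 274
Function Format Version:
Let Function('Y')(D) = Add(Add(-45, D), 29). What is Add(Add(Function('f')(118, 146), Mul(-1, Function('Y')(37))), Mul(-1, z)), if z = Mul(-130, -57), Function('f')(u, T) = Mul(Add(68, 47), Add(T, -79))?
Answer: 274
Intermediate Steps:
Function('f')(u, T) = Add(-9085, Mul(115, T)) (Function('f')(u, T) = Mul(115, Add(-79, T)) = Add(-9085, Mul(115, T)))
Function('Y')(D) = Add(-16, D)
z = 7410
Add(Add(Function('f')(118, 146), Mul(-1, Function('Y')(37))), Mul(-1, z)) = Add(Add(Add(-9085, Mul(115, 146)), Mul(-1, Add(-16, 37))), Mul(-1, 7410)) = Add(Add(Add(-9085, 16790), Mul(-1, 21)), -7410) = Add(Add(7705, -21), -7410) = Add(7684, -7410) = 274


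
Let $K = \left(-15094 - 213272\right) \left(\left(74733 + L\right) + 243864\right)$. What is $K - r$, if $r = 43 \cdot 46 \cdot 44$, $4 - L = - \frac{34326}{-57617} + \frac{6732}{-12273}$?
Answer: $- \frac{17149803798084501518}{235711147} \approx -7.2758 \cdot 10^{10}$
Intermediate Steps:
$L = \frac{931709470}{235711147}$ ($L = 4 - \left(- \frac{34326}{-57617} + \frac{6732}{-12273}\right) = 4 - \left(\left(-34326\right) \left(- \frac{1}{57617}\right) + 6732 \left(- \frac{1}{12273}\right)\right) = 4 - \left(\frac{34326}{57617} - \frac{2244}{4091}\right) = 4 - \frac{11135118}{235711147} = \frac{931709470}{235711147} \approx 3.9528$)
$r = 87032$ ($r = 1978 \cdot 44 = 87032$)
$K = - \frac{17149783283671955814}{235711147}$ ($K = \left(-15094 - 213272\right) \left(\left(74733 + \frac{931709470}{235711147}\right) + 243864\right) = - 228366 \left(\frac{17616332858221}{235711147} + 243864\right) = \left(-228366\right) \frac{75097796010229}{235711147} = - \frac{17149783283671955814}{235711147} \approx -7.2758 \cdot 10^{10}$)
$K - r = - \frac{17149783283671955814}{235711147} - 87032 = - \frac{17149803798084501518}{235711147}$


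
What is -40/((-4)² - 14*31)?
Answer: 20/209 ≈ 0.095694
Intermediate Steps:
-40/((-4)² - 14*31) = -40/(16 - 434) = -40/(-418) = -40*(-1/418) = 20/209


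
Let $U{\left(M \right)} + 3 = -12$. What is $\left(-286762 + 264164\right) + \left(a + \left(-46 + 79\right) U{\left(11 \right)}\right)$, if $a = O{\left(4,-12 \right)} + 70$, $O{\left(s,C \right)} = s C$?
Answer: $-23071$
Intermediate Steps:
$O{\left(s,C \right)} = C s$
$U{\left(M \right)} = -15$ ($U{\left(M \right)} = -3 - 12 = -15$)
$a = 22$ ($a = \left(-12\right) 4 + 70 = -48 + 70 = 22$)
$\left(-286762 + 264164\right) + \left(a + \left(-46 + 79\right) U{\left(11 \right)}\right) = \left(-286762 + 264164\right) + \left(22 + \left(-46 + 79\right) \left(-15\right)\right) = -22598 + \left(22 + 33 \left(-15\right)\right) = -22598 + \left(22 - 495\right) = -22598 - 473 = -23071$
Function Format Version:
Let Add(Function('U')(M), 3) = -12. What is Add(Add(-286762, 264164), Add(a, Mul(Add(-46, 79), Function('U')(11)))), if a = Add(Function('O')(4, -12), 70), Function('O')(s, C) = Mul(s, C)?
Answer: -23071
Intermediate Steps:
Function('O')(s, C) = Mul(C, s)
Function('U')(M) = -15 (Function('U')(M) = Add(-3, -12) = -15)
a = 22 (a = Add(Mul(-12, 4), 70) = Add(-48, 70) = 22)
Add(Add(-286762, 264164), Add(a, Mul(Add(-46, 79), Function('U')(11)))) = Add(Add(-286762, 264164), Add(22, Mul(Add(-46, 79), -15))) = Add(-22598, Add(22, Mul(33, -15))) = Add(-22598, Add(22, -495)) = Add(-22598, -473) = -23071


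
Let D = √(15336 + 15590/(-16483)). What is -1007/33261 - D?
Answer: -1007/33261 - √4166369966134/16483 ≈ -123.87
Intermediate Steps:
D = √4166369966134/16483 (D = √(15336 + 15590*(-1/16483)) = √(15336 - 15590/16483) = √(252767698/16483) = √4166369966134/16483 ≈ 123.83)
-1007/33261 - D = -1007/33261 - √4166369966134/16483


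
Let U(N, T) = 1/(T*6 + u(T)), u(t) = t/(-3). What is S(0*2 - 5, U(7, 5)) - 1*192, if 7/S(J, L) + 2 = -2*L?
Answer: -34387/176 ≈ -195.38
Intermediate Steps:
u(t) = -t/3 (u(t) = t*(-⅓) = -t/3)
U(N, T) = 3/(17*T) (U(N, T) = 1/(T*6 - T/3) = 1/(6*T - T/3) = 1/(17*T/3) = 3/(17*T))
S(J, L) = 7/(-2 - 2*L)
S(0*2 - 5, U(7, 5)) - 1*192 = -7/(2 + 2*((3/17)/5)) - 1*192 = -7/(2 + 2*((3/17)*(⅕))) - 192 = -7/(2 + 2*(3/85)) - 192 = -7/(2 + 6/85) - 192 = -7/176/85 - 192 = -7*85/176 - 192 = -595/176 - 192 = -34387/176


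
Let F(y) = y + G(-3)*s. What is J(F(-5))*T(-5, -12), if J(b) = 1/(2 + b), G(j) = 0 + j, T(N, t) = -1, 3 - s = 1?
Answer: ⅑ ≈ 0.11111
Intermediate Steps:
s = 2 (s = 3 - 1*1 = 3 - 1 = 2)
G(j) = j
F(y) = -6 + y (F(y) = y - 3*2 = y - 6 = -6 + y)
J(F(-5))*T(-5, -12) = -1/(2 + (-6 - 5)) = -1/(2 - 11) = -1/(-9) = -⅑*(-1) = ⅑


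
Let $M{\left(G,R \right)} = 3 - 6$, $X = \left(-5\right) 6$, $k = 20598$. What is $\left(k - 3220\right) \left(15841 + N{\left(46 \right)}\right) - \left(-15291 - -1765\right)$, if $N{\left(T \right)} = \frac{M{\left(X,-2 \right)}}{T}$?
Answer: $\frac{6331837685}{23} \approx 2.753 \cdot 10^{8}$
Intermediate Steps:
$X = -30$
$M{\left(G,R \right)} = -3$
$N{\left(T \right)} = - \frac{3}{T}$
$\left(k - 3220\right) \left(15841 + N{\left(46 \right)}\right) - \left(-15291 - -1765\right) = \left(20598 - 3220\right) \left(15841 - \frac{3}{46}\right) - \left(-15291 - -1765\right) = 17378 \left(15841 - \frac{3}{46}\right) - \left(-15291 + 1765\right) = 17378 \left(15841 - \frac{3}{46}\right) - -13526 = 17378 \cdot \frac{728683}{46} + 13526 = \frac{6331526587}{23} + 13526 = \frac{6331837685}{23}$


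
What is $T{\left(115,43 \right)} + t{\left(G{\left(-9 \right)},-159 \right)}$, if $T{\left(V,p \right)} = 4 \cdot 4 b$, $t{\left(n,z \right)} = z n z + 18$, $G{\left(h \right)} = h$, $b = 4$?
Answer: $-227447$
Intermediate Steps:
$t{\left(n,z \right)} = 18 + n z^{2}$ ($t{\left(n,z \right)} = n z z + 18 = n z^{2} + 18 = 18 + n z^{2}$)
$T{\left(V,p \right)} = 64$ ($T{\left(V,p \right)} = 4 \cdot 4 \cdot 4 = 16 \cdot 4 = 64$)
$T{\left(115,43 \right)} + t{\left(G{\left(-9 \right)},-159 \right)} = 64 + \left(18 - 9 \left(-159\right)^{2}\right) = 64 + \left(18 - 227529\right) = 64 - 227511 = -227447$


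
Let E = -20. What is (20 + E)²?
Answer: 0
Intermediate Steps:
(20 + E)² = (20 - 20)² = 0² = 0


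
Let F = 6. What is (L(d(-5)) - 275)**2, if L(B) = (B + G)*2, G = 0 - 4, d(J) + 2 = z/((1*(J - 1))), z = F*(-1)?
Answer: 81225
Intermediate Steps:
z = -6 (z = 6*(-1) = -6)
d(J) = -2 - 6/(-1 + J) (d(J) = -2 - 6/(J - 1) = -2 - 6/(-1 + J))
G = -4
L(B) = -8 + 2*B (L(B) = (B - 4)*2 = (-4 + B)*2 = -8 + 2*B)
(L(d(-5)) - 275)**2 = ((-8 + 2*(2*(-2 - 1*(-5))/(-1 - 5))) - 275)**2 = ((-8 + 2*(2*(-2 + 5)/(-6))) - 275)**2 = ((-8 + 2*(2*(-1/6)*3)) - 275)**2 = ((-8 + 2*(-1)) - 275)**2 = ((-8 - 2) - 275)**2 = (-10 - 275)**2 = (-285)**2 = 81225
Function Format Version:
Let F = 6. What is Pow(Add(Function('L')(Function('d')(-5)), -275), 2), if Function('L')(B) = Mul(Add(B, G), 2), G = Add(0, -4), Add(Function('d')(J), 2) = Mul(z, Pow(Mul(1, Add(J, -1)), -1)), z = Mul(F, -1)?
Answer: 81225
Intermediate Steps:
z = -6 (z = Mul(6, -1) = -6)
Function('d')(J) = Add(-2, Mul(-6, Pow(Add(-1, J), -1))) (Function('d')(J) = Add(-2, Mul(-6, Pow(Mul(1, Add(J, -1)), -1))) = Add(-2, Mul(-6, Pow(Mul(1, Add(-1, J)), -1))) = Add(-2, Mul(-6, Pow(Add(-1, J), -1))))
G = -4
Function('L')(B) = Add(-8, Mul(2, B)) (Function('L')(B) = Mul(Add(B, -4), 2) = Mul(Add(-4, B), 2) = Add(-8, Mul(2, B)))
Pow(Add(Function('L')(Function('d')(-5)), -275), 2) = Pow(Add(Add(-8, Mul(2, Mul(2, Pow(Add(-1, -5), -1), Add(-2, Mul(-1, -5))))), -275), 2) = Pow(Add(Add(-8, Mul(2, Mul(2, Pow(-6, -1), Add(-2, 5)))), -275), 2) = Pow(Add(Add(-8, Mul(2, Mul(2, Rational(-1, 6), 3))), -275), 2) = Pow(Add(Add(-8, Mul(2, -1)), -275), 2) = Pow(Add(Add(-8, -2), -275), 2) = Pow(Add(-10, -275), 2) = Pow(-285, 2) = 81225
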